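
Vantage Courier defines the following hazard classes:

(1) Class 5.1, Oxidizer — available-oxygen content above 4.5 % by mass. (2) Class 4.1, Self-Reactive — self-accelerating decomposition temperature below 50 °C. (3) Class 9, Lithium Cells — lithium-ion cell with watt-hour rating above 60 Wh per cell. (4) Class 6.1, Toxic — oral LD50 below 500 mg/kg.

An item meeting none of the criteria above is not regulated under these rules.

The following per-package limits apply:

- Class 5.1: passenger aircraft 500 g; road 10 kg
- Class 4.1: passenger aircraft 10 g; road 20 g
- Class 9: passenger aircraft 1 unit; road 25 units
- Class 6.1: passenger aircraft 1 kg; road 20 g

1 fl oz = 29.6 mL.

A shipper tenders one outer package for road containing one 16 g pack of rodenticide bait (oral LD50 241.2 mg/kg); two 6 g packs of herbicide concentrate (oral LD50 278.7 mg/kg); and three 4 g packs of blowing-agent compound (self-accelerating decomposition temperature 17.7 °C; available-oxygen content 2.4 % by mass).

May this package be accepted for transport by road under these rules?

No

Rodenticide bait: oral LD50 241.2 mg/kg < 500 mg/kg → Class 6.1 (Toxic).
The herbicide concentrate has oral LD50 278.7 mg/kg, which is < 500 mg/kg, so it is Class 6.1 (Toxic).
The blowing-agent compound has self-accelerating decomposition temperature 17.7 °C, which is < 50 °C, so it is Class 4.1 (Self-Reactive).
Class 6.1 net quantity: 16 g + (two 6 g packs = 12 g) = 28 g.
28 g > 20 g (road limit, Class 6.1) — over the limit.
Class 4.1 quantity: three 4 g packs = 12 g.
12 g is within the road limit of 20 g for Class 4.1.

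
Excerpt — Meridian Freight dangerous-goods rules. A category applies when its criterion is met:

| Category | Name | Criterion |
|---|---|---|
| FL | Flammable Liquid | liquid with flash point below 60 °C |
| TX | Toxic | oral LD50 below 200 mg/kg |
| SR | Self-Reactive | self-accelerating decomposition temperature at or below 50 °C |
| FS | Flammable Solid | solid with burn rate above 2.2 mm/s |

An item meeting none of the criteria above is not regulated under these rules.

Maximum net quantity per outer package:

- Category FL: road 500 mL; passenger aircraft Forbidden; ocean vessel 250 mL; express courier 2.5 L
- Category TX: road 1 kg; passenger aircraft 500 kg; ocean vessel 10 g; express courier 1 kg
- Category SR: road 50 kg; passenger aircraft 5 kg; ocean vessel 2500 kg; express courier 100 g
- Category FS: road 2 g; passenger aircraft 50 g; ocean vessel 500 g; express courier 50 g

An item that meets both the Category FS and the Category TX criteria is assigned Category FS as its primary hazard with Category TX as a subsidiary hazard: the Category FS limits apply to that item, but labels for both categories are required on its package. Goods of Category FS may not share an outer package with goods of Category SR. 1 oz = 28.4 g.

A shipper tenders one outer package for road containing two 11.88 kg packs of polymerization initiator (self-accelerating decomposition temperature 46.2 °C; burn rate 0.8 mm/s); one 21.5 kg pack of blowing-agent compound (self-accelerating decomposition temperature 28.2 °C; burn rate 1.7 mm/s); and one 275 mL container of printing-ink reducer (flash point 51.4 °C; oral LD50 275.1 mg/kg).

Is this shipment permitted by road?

Yes

The polymerization initiator has self-accelerating decomposition temperature 46.2 °C, which is ≤ 50 °C, so it is Category SR (Self-Reactive).
Blowing-agent compound: self-accelerating decomposition temperature 28.2 °C ≤ 50 °C → Category SR (Self-Reactive).
Flash point 51.4 °C meets the Category FL criterion (Flammable Liquid), so the printing-ink reducer is Category FL.
Total Category SR: (two 11.88 kg packs = 23.76 kg) + 21.5 kg = 45.26 kg.
45.26 kg is within the road limit of 50 kg for Category SR.
Category FL quantity: 275 mL.
That is within the Category FL road limit of 500 mL.
The segregation rule (Category FS with Category SR) does not apply to Category SR with Category FL.
Every hazard category is within its road limit and no segregation rule is violated.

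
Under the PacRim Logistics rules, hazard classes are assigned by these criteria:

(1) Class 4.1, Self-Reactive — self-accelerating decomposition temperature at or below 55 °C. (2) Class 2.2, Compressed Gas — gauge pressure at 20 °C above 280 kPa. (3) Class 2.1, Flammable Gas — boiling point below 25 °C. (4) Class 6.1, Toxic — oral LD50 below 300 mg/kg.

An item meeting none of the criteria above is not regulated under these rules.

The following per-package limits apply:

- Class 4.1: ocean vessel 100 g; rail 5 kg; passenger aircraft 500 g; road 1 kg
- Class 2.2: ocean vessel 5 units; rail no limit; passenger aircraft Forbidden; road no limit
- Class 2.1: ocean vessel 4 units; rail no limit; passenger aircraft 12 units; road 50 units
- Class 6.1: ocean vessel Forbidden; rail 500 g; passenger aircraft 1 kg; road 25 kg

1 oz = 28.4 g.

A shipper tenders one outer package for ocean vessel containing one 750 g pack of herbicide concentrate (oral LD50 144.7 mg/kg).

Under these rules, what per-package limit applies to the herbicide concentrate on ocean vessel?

The herbicide concentrate has oral LD50 144.7 mg/kg, which is < 300 mg/kg, so it is Class 6.1 (Toxic).
The ocean vessel limit for Class 6.1 is Forbidden.

Forbidden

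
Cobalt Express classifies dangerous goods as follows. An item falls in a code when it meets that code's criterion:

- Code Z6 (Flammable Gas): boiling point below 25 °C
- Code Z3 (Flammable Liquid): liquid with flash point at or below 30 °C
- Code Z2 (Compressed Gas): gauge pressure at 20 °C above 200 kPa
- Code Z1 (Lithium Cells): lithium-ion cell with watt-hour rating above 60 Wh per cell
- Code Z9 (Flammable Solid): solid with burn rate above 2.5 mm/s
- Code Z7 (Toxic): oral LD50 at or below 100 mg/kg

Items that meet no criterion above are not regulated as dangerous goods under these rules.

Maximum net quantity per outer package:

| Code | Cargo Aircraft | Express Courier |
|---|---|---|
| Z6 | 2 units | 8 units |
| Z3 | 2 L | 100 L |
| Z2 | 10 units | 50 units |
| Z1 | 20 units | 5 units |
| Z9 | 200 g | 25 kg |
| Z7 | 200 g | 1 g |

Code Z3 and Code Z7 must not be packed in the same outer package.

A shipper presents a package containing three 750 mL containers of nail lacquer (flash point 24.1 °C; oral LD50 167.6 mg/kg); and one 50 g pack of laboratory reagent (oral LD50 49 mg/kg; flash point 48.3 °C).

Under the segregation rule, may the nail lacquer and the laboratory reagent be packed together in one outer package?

No

Flash point 24.1 °C meets the Code Z3 criterion (Flammable Liquid), so the nail lacquer is Code Z3.
Oral LD50 49 mg/kg meets the Code Z7 criterion (Toxic), so the laboratory reagent is Code Z7.
Code Z3 and Code Z7 may not share an outer package.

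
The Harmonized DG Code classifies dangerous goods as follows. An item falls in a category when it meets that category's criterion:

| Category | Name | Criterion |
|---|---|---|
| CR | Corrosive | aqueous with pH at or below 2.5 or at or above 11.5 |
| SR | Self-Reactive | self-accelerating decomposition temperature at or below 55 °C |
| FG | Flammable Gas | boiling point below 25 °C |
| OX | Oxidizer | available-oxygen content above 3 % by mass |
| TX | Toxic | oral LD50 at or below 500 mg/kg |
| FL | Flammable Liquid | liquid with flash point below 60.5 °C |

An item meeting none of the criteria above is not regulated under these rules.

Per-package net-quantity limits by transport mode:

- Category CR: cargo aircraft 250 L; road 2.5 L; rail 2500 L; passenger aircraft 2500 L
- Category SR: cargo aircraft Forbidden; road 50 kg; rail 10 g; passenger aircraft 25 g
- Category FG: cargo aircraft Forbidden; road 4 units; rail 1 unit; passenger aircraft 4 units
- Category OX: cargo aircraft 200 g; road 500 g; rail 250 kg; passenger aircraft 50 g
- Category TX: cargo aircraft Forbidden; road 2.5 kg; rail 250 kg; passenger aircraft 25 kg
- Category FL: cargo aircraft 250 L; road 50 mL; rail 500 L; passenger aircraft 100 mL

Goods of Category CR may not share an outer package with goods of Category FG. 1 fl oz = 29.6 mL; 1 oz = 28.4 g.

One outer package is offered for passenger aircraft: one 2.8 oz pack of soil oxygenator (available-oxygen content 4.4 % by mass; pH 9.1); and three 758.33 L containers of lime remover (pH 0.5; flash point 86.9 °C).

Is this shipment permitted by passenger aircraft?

With available-oxygen content 4.4 % by mass (> 3 % by mass), the soil oxygenator falls in Category OX.
pH 0.5 meets the Category CR criterion (Corrosive), so the lime remover is Category CR.
Category CR quantity: three 758.33 L containers = 2274.99 L.
That is within the Category CR passenger aircraft limit of 2500 L.
Category OX quantity: one 2.8 oz pack = 79.52 g.
79.52 g exceeds the passenger aircraft limit of 50 g for Category OX.
The segregation rule (Category CR with Category FG) does not apply to Category CR with Category OX.

No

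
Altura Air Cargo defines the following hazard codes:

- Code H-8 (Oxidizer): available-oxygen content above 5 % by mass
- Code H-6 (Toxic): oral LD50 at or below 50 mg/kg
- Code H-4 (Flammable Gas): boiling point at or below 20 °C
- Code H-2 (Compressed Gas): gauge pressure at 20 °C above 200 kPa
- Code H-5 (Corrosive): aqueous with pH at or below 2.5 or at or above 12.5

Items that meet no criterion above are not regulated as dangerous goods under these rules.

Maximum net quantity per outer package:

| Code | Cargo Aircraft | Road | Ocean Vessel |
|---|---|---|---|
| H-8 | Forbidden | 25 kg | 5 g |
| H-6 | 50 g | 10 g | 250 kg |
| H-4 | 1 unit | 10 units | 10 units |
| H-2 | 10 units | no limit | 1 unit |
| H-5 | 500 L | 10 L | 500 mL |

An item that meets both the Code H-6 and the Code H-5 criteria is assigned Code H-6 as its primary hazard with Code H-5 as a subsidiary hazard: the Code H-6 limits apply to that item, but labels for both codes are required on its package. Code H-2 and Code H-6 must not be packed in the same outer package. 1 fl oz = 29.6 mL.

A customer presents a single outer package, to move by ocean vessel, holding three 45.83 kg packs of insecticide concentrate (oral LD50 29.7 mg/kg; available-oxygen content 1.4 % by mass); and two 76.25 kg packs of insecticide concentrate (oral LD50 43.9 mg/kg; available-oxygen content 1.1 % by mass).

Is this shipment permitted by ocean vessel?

No

The insecticide concentrate has oral LD50 29.7 mg/kg, which is ≤ 50 mg/kg, so it is Code H-6 (Toxic).
With oral LD50 43.9 mg/kg (≤ 50 mg/kg), the insecticide concentrate falls in Code H-6.
Total Code H-6: (three 45.83 kg packs = 137.49 kg) + (two 76.25 kg packs = 152.5 kg) = 289.99 kg.
289.99 kg exceeds the ocean vessel limit of 250 kg for Code H-6.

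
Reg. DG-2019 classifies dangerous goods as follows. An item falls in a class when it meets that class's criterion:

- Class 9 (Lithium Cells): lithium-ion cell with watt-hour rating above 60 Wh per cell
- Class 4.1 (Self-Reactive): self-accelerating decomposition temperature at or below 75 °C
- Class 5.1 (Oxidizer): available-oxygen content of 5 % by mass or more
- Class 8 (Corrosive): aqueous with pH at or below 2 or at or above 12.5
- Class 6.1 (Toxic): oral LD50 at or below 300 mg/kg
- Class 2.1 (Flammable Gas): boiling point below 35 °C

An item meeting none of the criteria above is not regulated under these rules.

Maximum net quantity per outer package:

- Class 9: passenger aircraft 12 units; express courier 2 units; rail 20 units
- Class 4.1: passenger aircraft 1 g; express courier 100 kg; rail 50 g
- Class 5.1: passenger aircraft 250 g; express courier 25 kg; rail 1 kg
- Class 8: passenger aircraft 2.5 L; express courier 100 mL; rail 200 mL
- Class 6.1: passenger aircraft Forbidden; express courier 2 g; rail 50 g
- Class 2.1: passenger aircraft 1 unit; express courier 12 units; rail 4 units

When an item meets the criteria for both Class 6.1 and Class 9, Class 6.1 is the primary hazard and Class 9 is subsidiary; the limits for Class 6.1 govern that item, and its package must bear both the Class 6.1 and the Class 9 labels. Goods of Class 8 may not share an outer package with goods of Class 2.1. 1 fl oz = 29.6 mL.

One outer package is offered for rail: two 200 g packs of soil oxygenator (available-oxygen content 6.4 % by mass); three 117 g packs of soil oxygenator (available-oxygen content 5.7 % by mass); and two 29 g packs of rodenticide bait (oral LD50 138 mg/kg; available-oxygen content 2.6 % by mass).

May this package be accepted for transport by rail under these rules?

No

Available-oxygen content 6.4 % by mass meets the Class 5.1 criterion (Oxidizer), so the soil oxygenator is Class 5.1.
Available-oxygen content 5.7 % by mass meets the Class 5.1 criterion (Oxidizer), so the soil oxygenator is Class 5.1.
Rodenticide bait: oral LD50 138 mg/kg ≤ 300 mg/kg → Class 6.1 (Toxic).
Class 6.1 quantity: two 29 g packs = 58 g.
58 g > 50 g (rail limit, Class 6.1) — over the limit.
Class 5.1 net quantity: (two 200 g packs = 400 g) + (three 117 g packs = 351 g) = 751 g.
That is within the Class 5.1 rail limit of 1 kg.
The segregation rule (Class 8 with Class 2.1) does not apply to Class 6.1 with Class 5.1.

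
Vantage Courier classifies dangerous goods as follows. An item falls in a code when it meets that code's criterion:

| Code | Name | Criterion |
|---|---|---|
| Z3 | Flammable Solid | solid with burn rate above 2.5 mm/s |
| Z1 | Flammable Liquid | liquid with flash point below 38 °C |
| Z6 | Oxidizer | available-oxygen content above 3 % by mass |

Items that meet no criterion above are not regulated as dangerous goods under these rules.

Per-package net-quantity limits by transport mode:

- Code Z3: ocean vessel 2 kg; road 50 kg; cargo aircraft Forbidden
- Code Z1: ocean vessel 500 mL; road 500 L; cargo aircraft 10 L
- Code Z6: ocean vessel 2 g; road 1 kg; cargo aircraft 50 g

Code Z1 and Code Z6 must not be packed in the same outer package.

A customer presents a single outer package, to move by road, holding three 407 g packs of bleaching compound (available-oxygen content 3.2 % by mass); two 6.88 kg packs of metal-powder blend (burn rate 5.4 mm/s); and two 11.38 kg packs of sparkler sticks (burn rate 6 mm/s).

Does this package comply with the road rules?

No

The bleaching compound has available-oxygen content 3.2 % by mass, which is > 3 % by mass, so it is Code Z6 (Oxidizer).
Burn rate 5.4 mm/s meets the Code Z3 criterion (Flammable Solid), so the metal-powder blend is Code Z3.
Burn rate 6 mm/s meets the Code Z3 criterion (Flammable Solid), so the sparkler sticks are Code Z3.
Total Code Z3: (two 6.88 kg packs = 13.76 kg) + (two 11.38 kg packs = 22.76 kg) = 36.52 kg.
36.52 kg ≤ 50 kg (road limit, Code Z3) — within limit.
Code Z6 quantity: three 407 g packs = 1.221 kg.
1.221 kg > 1 kg (road limit, Code Z6) — over the limit.
The segregation rule (Code Z1 with Code Z6) does not apply to Code Z3 with Code Z6.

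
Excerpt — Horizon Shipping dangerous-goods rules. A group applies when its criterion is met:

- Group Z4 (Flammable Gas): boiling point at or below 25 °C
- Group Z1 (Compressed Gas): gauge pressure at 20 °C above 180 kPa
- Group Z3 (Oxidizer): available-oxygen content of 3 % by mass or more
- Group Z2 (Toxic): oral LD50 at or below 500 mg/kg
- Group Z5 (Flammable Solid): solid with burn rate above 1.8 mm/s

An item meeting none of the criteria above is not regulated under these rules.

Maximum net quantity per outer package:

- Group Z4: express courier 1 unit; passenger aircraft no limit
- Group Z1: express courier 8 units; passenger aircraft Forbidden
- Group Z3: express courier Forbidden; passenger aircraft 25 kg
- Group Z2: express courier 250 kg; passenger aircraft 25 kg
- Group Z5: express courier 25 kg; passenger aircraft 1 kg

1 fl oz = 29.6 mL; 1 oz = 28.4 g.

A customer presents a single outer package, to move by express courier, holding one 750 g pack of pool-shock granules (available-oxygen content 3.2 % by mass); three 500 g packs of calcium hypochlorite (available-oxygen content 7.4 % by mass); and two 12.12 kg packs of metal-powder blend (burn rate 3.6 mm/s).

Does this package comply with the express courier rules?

No

Available-oxygen content 3.2 % by mass meets the Group Z3 criterion (Oxidizer), so the pool-shock granules are Group Z3.
With available-oxygen content 7.4 % by mass (≥ 3 % by mass), the calcium hypochlorite falls in Group Z3.
Burn rate 3.6 mm/s meets the Group Z5 criterion (Flammable Solid), so the metal-powder blend is Group Z5.
Group Z3 net quantity: 750 g + (three 500 g packs = 1.5 kg) = 2.25 kg.
By express courier, Group Z3 is Forbidden regardless of quantity.
Group Z5 quantity: two 12.12 kg packs = 24.24 kg.
That is within the Group Z5 express courier limit of 25 kg.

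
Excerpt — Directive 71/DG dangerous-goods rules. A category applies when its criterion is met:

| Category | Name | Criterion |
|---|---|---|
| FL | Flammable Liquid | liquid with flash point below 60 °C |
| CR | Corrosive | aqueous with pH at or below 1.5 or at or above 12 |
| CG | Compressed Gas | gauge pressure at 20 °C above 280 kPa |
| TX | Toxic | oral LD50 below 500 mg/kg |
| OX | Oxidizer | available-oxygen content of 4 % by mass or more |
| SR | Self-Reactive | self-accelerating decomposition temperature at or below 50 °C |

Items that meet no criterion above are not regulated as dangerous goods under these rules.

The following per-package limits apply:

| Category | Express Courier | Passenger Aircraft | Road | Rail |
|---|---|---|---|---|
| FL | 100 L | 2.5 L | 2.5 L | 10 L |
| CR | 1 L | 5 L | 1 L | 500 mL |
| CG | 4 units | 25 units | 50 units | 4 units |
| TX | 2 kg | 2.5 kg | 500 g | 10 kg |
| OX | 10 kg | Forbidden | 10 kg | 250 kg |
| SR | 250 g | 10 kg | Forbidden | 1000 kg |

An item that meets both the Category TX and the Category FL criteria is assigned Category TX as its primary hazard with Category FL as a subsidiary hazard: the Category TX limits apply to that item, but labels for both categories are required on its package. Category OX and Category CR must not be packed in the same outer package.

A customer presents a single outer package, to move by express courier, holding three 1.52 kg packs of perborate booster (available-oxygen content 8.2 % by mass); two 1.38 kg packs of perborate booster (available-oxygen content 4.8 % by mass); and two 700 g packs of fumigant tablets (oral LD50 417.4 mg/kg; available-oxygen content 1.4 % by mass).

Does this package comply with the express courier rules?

Yes

With available-oxygen content 8.2 % by mass (≥ 4 % by mass), the perborate booster falls in Category OX.
With available-oxygen content 4.8 % by mass (≥ 4 % by mass), the perborate booster falls in Category OX.
The fumigant tablets have oral LD50 417.4 mg/kg, which is < 500 mg/kg, so they are Category TX (Toxic).
Total Category OX: (three 1.52 kg packs = 4.56 kg) + (two 1.38 kg packs = 2.76 kg) = 7.32 kg.
That is within the Category OX express courier limit of 10 kg.
Category TX quantity: two 700 g packs = 1.4 kg.
That is within the Category TX express courier limit of 2 kg.
The segregation rule (Category OX with Category CR) does not apply to Category OX with Category TX.
Every hazard category is within its express courier limit and no segregation rule is violated.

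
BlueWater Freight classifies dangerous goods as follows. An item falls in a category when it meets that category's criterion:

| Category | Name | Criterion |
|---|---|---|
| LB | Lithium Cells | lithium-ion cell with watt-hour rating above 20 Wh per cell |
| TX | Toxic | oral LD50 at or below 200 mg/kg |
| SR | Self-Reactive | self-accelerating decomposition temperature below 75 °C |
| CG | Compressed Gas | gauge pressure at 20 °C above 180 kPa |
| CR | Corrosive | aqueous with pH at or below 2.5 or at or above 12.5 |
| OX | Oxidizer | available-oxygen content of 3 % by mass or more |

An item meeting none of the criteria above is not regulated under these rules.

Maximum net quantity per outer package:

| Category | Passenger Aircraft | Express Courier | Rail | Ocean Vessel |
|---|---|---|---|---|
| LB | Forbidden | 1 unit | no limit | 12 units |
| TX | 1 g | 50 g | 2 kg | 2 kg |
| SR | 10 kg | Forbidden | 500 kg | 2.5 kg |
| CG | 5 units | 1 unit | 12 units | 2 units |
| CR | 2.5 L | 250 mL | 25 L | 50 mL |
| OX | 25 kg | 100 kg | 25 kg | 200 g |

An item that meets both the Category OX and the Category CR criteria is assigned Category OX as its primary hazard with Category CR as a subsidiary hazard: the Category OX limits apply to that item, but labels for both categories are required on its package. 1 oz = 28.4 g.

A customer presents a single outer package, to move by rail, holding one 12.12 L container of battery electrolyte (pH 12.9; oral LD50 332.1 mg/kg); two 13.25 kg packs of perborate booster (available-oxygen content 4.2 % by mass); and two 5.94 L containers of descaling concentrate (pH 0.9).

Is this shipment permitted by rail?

With pH 12.9 (≥ 12.5), the battery electrolyte falls in Category CR.
The perborate booster has available-oxygen content 4.2 % by mass, which is ≥ 3 % by mass, so it is Category OX (Oxidizer).
The descaling concentrate has pH 0.9, which is ≤ 2.5, so it is Category CR (Corrosive).
Total Category CR: 12.12 L + (two 5.94 L containers = 11.88 L) = 24 L.
24 L is within the rail limit of 25 L for Category CR.
Category OX quantity: two 13.25 kg packs = 26.5 kg.
26.5 kg > 25 kg (rail limit, Category OX) — over the limit.

No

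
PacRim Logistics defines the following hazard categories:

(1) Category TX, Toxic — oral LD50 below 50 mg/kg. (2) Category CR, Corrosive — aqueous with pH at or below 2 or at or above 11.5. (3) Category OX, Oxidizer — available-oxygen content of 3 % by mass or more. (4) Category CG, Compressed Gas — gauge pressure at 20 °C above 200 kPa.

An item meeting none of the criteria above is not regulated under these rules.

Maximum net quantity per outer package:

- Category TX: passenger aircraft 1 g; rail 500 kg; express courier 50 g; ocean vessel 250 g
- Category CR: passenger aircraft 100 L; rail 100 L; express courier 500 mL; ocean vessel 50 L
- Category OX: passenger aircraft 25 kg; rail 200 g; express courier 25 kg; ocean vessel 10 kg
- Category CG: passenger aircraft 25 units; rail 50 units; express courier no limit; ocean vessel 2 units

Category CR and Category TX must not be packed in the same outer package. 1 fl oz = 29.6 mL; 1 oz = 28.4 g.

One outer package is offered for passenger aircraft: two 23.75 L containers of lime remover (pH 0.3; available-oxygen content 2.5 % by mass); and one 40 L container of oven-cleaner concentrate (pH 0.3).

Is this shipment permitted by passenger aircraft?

Lime remover: pH 0.3 ≤ 2 → Category CR (Corrosive).
pH 0.3 meets the Category CR criterion (Corrosive), so the oven-cleaner concentrate is Category CR.
Category CR net quantity: (two 23.75 L containers = 47.5 L) + 40 L = 87.5 L.
87.5 L is within the passenger aircraft limit of 100 L for Category CR.

Yes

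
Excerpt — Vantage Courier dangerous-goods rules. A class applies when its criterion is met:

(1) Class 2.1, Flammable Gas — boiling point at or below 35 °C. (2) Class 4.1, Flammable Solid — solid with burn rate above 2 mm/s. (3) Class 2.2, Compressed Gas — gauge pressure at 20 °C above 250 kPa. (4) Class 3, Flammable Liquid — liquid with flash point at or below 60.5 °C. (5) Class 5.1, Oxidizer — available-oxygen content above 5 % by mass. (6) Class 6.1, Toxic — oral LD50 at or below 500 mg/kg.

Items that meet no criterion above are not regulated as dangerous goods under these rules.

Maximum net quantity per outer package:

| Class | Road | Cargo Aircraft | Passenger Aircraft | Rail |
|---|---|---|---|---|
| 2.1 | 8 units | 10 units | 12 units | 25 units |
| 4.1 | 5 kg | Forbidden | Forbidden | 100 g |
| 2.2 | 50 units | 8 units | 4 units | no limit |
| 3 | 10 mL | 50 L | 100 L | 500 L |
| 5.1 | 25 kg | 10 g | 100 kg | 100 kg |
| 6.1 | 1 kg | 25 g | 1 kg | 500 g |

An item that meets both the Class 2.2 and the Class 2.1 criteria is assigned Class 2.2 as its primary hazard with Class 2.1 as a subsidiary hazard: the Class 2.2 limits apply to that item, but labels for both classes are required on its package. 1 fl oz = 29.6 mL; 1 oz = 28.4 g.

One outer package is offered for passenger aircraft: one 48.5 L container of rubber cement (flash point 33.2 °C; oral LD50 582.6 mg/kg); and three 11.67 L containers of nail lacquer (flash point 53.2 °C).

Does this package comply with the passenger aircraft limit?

Yes

With flash point 33.2 °C (≤ 60.5 °C), the rubber cement falls in Class 3.
With flash point 53.2 °C (≤ 60.5 °C), the nail lacquer falls in Class 3.
Class 3 net quantity: 48.5 L + (three 11.67 L containers = 35.01 L) = 83.51 L.
That is within the Class 3 passenger aircraft limit of 100 L.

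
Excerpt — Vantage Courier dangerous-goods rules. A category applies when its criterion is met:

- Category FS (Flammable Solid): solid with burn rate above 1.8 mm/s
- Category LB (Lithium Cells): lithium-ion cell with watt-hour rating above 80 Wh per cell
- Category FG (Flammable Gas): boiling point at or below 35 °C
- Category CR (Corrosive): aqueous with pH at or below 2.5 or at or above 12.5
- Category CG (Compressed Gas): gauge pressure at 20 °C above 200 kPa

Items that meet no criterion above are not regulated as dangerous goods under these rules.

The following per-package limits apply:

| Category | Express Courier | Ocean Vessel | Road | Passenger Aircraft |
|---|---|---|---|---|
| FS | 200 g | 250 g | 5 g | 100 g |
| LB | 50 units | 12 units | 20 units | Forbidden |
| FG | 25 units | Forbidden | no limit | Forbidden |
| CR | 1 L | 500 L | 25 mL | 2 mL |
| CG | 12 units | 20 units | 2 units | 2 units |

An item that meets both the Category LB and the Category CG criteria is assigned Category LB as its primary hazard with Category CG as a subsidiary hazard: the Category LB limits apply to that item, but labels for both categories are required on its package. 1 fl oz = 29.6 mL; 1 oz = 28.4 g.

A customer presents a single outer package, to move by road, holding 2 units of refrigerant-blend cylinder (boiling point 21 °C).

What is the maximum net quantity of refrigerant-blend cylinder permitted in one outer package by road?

The refrigerant-blend cylinder has boiling point 21 °C, which is ≤ 35 °C, so it is Category FG (Flammable Gas).
The road limit for Category FG is no limit.

no limit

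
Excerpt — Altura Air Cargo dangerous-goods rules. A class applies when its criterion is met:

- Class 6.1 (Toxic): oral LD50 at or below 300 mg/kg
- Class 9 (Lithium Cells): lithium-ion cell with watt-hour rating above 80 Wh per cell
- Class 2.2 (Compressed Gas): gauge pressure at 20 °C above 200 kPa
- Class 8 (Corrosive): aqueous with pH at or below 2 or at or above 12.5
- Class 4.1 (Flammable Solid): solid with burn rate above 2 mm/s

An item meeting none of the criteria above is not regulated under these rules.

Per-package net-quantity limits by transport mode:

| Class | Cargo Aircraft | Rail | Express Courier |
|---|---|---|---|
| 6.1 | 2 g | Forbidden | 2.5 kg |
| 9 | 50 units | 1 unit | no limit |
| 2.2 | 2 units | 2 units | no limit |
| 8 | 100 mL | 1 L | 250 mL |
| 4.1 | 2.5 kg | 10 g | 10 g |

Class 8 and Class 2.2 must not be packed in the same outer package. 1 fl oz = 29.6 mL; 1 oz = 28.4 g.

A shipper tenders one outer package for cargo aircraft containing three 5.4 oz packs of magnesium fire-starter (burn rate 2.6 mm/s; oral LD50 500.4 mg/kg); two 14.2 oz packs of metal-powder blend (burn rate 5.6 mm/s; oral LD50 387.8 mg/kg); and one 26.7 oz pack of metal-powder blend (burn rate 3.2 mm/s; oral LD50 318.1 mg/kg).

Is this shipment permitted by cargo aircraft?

With burn rate 2.6 mm/s (> 2 mm/s), the magnesium fire-starter falls in Class 4.1.
Metal-powder blend: burn rate 5.6 mm/s > 2 mm/s → Class 4.1 (Flammable Solid).
The metal-powder blend has burn rate 3.2 mm/s, which is > 2 mm/s, so it is Class 4.1 (Flammable Solid).
Class 4.1 net quantity: (three 5.4 oz packs = 460.08 g) + (two 14.2 oz packs = 806.56 g) + (one 26.7 oz pack = 758.28 g) = 2024.92 g.
That is within the Class 4.1 cargo aircraft limit of 2.5 kg.

Yes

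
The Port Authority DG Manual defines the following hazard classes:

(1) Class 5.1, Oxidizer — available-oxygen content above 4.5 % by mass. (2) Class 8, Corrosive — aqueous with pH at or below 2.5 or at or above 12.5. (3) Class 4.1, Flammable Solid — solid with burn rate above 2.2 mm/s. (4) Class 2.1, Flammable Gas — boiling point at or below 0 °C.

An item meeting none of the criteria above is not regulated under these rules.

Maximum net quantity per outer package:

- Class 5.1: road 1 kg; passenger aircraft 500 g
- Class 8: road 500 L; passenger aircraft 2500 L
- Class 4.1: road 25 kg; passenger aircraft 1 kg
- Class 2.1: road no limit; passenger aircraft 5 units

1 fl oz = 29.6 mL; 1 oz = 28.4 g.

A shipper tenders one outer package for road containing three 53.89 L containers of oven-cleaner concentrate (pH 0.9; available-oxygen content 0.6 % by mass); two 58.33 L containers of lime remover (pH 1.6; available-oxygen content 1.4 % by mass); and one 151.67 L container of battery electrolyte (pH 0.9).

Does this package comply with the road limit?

pH 0.9 meets the Class 8 criterion (Corrosive), so the oven-cleaner concentrate is Class 8.
The lime remover has pH 1.6, which is ≤ 2.5, so it is Class 8 (Corrosive).
With pH 0.9 (≤ 2.5), the battery electrolyte falls in Class 8.
Class 8 net quantity: (three 53.89 L containers = 161.67 L) + (two 58.33 L containers = 116.66 L) + 151.67 L = 430 L.
430 L is within the road limit of 500 L for Class 8.

Yes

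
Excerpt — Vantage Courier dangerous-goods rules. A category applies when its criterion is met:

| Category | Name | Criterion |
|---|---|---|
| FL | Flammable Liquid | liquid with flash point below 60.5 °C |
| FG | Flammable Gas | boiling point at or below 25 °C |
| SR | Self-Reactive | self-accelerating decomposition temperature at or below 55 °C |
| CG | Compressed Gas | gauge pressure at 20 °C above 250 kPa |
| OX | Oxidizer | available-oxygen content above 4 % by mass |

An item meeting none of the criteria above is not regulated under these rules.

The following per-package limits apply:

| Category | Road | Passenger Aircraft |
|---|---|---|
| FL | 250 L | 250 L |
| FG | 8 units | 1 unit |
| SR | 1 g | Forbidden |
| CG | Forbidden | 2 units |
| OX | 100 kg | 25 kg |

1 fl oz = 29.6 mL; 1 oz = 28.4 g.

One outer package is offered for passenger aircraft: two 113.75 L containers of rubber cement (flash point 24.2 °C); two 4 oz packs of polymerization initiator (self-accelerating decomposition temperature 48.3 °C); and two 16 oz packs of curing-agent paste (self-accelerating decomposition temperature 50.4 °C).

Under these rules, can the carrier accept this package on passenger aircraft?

No

The rubber cement has flash point 24.2 °C, which is < 60.5 °C, so it is Category FL (Flammable Liquid).
With self-accelerating decomposition temperature 48.3 °C (≤ 55 °C), the polymerization initiator falls in Category SR.
Curing-agent paste: self-accelerating decomposition temperature 50.4 °C ≤ 55 °C → Category SR (Self-Reactive).
Total Category SR: (two 4 oz packs = 227.2 g) + (two 16 oz packs = 908.8 g) = 1.136 kg.
By passenger aircraft, Category SR is Forbidden regardless of quantity.
Category FL quantity: two 113.75 L containers = 227.5 L.
That is within the Category FL passenger aircraft limit of 250 L.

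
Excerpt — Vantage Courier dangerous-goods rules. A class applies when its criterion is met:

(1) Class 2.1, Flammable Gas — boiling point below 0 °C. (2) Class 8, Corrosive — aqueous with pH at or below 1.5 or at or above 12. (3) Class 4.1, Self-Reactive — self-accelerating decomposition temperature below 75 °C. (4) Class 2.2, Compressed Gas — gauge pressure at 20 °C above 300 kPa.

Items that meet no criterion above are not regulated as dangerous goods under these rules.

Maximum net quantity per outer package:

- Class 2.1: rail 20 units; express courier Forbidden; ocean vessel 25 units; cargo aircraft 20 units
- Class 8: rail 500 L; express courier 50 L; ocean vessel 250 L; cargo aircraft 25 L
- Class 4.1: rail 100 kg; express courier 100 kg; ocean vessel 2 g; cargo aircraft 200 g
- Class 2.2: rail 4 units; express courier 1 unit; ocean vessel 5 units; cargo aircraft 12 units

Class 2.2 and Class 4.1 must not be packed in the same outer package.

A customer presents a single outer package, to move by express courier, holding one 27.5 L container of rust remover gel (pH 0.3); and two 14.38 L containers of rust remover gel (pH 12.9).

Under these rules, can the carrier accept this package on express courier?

No

pH 0.3 meets the Class 8 criterion (Corrosive), so the rust remover gel is Class 8.
With pH 12.9 (≥ 12), the rust remover gel falls in Class 8.
Total Class 8: 27.5 L + (two 14.38 L containers = 28.76 L) = 56.26 L.
56.26 L exceeds the express courier limit of 50 L for Class 8.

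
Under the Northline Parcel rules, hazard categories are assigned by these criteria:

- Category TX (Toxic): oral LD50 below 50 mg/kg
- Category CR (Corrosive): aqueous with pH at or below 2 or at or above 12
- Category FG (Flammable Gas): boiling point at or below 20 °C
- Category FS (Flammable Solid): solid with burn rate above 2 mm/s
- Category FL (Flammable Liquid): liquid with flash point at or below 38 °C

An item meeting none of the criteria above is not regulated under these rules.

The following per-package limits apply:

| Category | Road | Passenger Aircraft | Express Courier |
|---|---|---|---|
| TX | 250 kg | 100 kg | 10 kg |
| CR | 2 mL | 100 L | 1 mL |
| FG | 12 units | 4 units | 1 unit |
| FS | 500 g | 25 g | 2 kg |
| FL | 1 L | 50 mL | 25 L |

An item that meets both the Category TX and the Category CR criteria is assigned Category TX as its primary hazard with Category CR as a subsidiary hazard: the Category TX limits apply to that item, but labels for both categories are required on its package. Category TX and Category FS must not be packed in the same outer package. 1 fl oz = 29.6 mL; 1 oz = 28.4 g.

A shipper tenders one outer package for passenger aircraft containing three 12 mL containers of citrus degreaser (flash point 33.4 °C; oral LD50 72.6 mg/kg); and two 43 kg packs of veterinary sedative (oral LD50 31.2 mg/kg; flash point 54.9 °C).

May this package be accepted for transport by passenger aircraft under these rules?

Yes

The citrus degreaser has flash point 33.4 °C, which is ≤ 38 °C, so it is Category FL (Flammable Liquid).
With oral LD50 31.2 mg/kg (< 50 mg/kg), the veterinary sedative falls in Category TX.
Category TX quantity: two 43 kg packs = 86 kg.
That is within the Category TX passenger aircraft limit of 100 kg.
Category FL quantity: three 12 mL containers = 36 mL.
36 mL ≤ 50 mL (passenger aircraft limit, Category FL) — within limit.
The segregation rule (Category TX with Category FS) does not apply to Category TX with Category FL.
Every hazard category is within its passenger aircraft limit and no segregation rule is violated.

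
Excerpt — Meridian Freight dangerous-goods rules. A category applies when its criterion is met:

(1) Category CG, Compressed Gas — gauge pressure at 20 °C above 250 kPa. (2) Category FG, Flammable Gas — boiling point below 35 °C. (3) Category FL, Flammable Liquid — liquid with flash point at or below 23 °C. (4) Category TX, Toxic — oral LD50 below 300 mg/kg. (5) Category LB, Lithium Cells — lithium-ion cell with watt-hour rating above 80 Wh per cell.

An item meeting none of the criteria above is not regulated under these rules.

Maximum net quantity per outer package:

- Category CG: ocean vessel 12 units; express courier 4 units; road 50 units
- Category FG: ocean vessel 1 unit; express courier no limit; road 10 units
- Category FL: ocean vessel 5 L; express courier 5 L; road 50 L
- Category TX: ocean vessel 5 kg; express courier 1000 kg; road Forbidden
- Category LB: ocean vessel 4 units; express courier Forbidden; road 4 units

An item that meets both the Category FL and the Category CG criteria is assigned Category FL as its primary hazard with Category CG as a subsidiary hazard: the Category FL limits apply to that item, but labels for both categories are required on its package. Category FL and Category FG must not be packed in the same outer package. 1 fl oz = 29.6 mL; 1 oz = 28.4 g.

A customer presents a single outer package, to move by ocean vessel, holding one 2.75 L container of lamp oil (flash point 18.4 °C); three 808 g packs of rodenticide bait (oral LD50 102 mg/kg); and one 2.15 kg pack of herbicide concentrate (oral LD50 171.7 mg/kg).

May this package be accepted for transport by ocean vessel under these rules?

The lamp oil has flash point 18.4 °C, which is ≤ 23 °C, so it is Category FL (Flammable Liquid).
With oral LD50 102 mg/kg (< 300 mg/kg), the rodenticide bait falls in Category TX.
Oral LD50 171.7 mg/kg meets the Category TX criterion (Toxic), so the herbicide concentrate is Category TX.
Category FL quantity: 2.75 L.
2.75 L is within the ocean vessel limit of 5 L for Category FL.
Category TX net quantity: (three 808 g packs = 2.424 kg) + 2.15 kg = 4.574 kg.
That is within the Category TX ocean vessel limit of 5 kg.
The segregation rule (Category FL with Category FG) does not apply to Category FL with Category TX.
Every hazard category is within its ocean vessel limit and no segregation rule is violated.

Yes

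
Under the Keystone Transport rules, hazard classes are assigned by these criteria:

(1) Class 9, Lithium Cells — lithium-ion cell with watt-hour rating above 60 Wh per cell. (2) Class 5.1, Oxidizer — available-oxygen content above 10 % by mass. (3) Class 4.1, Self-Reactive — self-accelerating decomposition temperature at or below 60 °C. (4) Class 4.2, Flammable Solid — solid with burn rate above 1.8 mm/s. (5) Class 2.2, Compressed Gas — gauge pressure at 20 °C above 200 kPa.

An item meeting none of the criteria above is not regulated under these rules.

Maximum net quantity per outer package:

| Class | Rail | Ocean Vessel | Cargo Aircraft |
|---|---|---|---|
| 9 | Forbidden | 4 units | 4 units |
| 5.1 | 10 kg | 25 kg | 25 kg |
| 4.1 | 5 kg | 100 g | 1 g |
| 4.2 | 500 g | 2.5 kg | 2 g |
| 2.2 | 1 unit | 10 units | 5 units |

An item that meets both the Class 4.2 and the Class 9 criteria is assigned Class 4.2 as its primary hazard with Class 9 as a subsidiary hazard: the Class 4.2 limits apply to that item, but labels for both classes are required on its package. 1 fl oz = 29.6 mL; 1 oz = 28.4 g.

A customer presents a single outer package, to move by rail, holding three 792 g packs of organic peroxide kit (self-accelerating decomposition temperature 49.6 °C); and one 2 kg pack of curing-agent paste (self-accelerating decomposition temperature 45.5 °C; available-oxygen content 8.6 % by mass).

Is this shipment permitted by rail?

Yes

The organic peroxide kit has self-accelerating decomposition temperature 49.6 °C, which is ≤ 60 °C, so it is Class 4.1 (Self-Reactive).
Curing-agent paste: self-accelerating decomposition temperature 45.5 °C ≤ 60 °C → Class 4.1 (Self-Reactive).
Class 4.1 net quantity: (three 792 g packs = 2.376 kg) + 2 kg = 4.376 kg.
4.376 kg ≤ 5 kg (rail limit, Class 4.1) — within limit.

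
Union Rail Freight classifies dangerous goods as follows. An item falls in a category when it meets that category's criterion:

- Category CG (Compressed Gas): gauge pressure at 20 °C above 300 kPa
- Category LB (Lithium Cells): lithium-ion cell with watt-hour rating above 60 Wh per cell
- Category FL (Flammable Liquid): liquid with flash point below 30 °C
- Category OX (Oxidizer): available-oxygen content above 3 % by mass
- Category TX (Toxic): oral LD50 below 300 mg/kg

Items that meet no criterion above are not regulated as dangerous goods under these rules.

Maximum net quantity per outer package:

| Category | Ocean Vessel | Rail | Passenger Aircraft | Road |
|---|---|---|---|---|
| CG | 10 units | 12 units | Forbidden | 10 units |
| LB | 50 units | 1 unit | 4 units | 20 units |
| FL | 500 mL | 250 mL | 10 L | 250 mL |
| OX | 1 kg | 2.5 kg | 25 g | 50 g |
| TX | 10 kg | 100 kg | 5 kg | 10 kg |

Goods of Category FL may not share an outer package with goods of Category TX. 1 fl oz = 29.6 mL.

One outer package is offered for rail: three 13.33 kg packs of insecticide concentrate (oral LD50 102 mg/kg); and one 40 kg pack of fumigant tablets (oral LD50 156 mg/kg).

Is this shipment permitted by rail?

Yes

Insecticide concentrate: oral LD50 102 mg/kg < 300 mg/kg → Category TX (Toxic).
With oral LD50 156 mg/kg (< 300 mg/kg), the fumigant tablets fall in Category TX.
Total Category TX: (three 13.33 kg packs = 39.99 kg) + 40 kg = 79.99 kg.
79.99 kg is within the rail limit of 100 kg for Category TX.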